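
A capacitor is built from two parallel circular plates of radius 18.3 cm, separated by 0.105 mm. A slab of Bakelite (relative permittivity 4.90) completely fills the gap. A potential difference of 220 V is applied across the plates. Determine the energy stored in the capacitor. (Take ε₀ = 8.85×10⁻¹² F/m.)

A = π(18.3 cm)² = 0.105 m².
C = κε₀A/d = 4.90 × 8.85×10⁻¹² × 0.105 / 1.05×10⁻⁴ = 4.35×10⁻⁸ F.
U = ½CV² = ½ × 4.35×10⁻⁸ × (220)² = 1.05×10⁻³ J.

U ≈ 1.05 mJ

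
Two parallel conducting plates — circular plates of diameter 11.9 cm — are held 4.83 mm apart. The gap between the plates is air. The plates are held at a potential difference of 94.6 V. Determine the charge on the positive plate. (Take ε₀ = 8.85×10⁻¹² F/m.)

Q ≈ 1.93 nC

A = π(11.9/2 cm)² = 1.11×10⁻² m².
C = ε₀A/d = 8.85×10⁻¹² × 1.11×10⁻² / 4.83×10⁻³ = 2.04×10⁻¹¹ F.
Q = CV = 2.04×10⁻¹¹ × 94.6 = 1.93×10⁻⁹ C.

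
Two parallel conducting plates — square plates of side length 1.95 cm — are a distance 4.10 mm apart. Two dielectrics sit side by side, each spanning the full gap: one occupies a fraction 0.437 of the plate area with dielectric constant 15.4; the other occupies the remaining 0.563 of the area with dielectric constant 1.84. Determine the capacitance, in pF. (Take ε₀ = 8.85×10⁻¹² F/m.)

A = (1.95 cm)² = 3.80×10⁻⁴ m².
Side-by-side slabs ⇒ two capacitors in parallel, each spanning the full gap.
C₁ = κ₁ε₀A₁/d = 15.4 × 8.85×10⁻¹² × 1.66×10⁻⁴ / 4.10×10⁻³ = 5.52×10⁻¹² F.
C₂ = κ₂ε₀A₂/d = 1.84 × 8.85×10⁻¹² × 2.14×10⁻⁴ / 4.10×10⁻³ = 8.50×10⁻¹³ F.
C = C₁ + C₂ = 6.37×10⁻¹² F.

6.37 pF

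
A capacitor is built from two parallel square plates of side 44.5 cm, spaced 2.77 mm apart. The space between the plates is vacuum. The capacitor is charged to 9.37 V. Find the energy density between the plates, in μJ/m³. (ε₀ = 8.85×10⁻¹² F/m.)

50.6 μJ/m³

E = V/d = 9.37 / 2.77×10⁻³ = 3.38×10³ V/m.
u = ½ε₀E² = ½ × 8.85×10⁻¹² × (3.38×10³)² = 5.06×10⁻⁵ J/m³.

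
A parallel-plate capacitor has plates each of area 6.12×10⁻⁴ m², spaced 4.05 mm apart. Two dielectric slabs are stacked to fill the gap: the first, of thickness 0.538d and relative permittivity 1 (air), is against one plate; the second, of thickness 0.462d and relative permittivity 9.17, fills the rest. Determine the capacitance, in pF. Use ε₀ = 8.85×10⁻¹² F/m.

Stacked slabs ⇒ two capacitors in series, each with the full plate area.
C₁ = κ₁ε₀A/d₁ = 1.00 × 8.85×10⁻¹² × 6.12×10⁻⁴ / 2.18×10⁻³ = 2.49×10⁻¹² F.
C₂ = κ₂ε₀A/d₂ = 9.17 × 8.85×10⁻¹² × 6.12×10⁻⁴ / 1.87×10⁻³ = 2.65×10⁻¹¹ F.
C = (1/C₁ + 1/C₂)⁻¹ = 2.27×10⁻¹² F.

2.27 pF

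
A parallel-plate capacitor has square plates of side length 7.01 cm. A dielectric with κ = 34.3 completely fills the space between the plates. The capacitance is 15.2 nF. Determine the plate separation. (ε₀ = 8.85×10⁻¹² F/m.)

d ≈ 98.1 μm

A = (7.01 cm)² = 4.91×10⁻³ m².
d = κε₀A/C = 34.3 × 8.85×10⁻¹² × 4.91×10⁻³ / 1.52×10⁻⁸ = 9.81×10⁻⁵ m.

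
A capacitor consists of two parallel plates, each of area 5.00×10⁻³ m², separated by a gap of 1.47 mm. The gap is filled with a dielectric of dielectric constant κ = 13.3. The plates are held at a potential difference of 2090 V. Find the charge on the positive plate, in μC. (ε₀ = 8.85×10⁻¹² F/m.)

C = κε₀A/d = 13.3 × 8.85×10⁻¹² × 5.00×10⁻³ / 1.47×10⁻³ = 4.00×10⁻¹⁰ F.
Q = CV = 4.00×10⁻¹⁰ × 2090 = 8.37×10⁻⁷ C.

0.837 μC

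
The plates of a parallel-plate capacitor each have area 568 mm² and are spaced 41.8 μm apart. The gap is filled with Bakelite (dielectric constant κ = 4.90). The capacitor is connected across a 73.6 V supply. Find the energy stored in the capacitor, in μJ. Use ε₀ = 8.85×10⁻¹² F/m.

A = 568 mm² = 5.68×10⁻⁴ m².
C = κε₀A/d = 4.90 × 8.85×10⁻¹² × 5.68×10⁻⁴ / 4.18×10⁻⁵ = 5.89×10⁻¹⁰ F.
U = ½CV² = ½ × 5.89×10⁻¹⁰ × (73.6)² = 1.60×10⁻⁶ J.

U ≈ 1.60 μJ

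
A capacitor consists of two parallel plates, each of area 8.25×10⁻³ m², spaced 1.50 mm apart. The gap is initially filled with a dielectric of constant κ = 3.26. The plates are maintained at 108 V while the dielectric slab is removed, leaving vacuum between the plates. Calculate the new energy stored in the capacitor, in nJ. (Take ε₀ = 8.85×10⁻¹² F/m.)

Initially C₁ = κε₀A/d = 3.26 × 8.85×10⁻¹² × 8.25×10⁻³ / 1.50×10⁻³ = 1.59×10⁻¹⁰ F.
U₁ = 9.25×10⁻⁷ J.
Battery connected ⇒ V is held fixed. C₂ = 0.307 C₁ and U = ½CV², so U₂/U₁ = C₂/C₁ = 0.307.
U₂ = 0.307 × 9.25×10⁻⁷ = 2.84×10⁻⁷ J.

284 nJ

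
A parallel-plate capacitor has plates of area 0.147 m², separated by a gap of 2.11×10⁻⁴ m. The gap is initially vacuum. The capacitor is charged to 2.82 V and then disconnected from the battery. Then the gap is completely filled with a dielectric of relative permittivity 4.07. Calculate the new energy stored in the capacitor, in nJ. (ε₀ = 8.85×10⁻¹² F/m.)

6.02 nJ

Initially C₁ = ε₀A/d = 8.85×10⁻¹² × 0.147 / 2.11×10⁻⁴ = 6.17×10⁻⁹ F.
U₁ = 2.45×10⁻⁸ J.
Isolated ⇒ Q is held fixed. C₂ = 4.07 C₁ and U = Q²/(2C), so U₂/U₁ = C₁/C₂ = 0.246.
U₂ = 0.246 × 2.45×10⁻⁸ = 6.02×10⁻⁹ J.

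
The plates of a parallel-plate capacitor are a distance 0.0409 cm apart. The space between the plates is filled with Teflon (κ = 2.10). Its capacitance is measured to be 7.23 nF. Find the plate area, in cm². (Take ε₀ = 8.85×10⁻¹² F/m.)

1591 cm²

A = Cd/(κε₀) = 7.23×10⁻⁹ × 4.09×10⁻⁴ / (2.10 × 8.85×10⁻¹²) = 0.159 m².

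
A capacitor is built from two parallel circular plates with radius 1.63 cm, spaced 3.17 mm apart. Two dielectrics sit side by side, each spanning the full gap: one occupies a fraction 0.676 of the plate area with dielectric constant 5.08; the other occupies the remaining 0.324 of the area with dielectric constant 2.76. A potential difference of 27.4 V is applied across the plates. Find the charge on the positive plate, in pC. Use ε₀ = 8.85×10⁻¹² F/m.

A = π(1.63 cm)² = 8.35×10⁻⁴ m².
Side-by-side slabs ⇒ two capacitors in parallel, each spanning the full gap.
C₁ = κ₁ε₀A₁/d = 5.08 × 8.85×10⁻¹² × 5.64×10⁻⁴ / 3.17×10⁻³ = 8.00×10⁻¹² F.
C₂ = κ₂ε₀A₂/d = 2.76 × 8.85×10⁻¹² × 2.70×10⁻⁴ / 3.17×10⁻³ = 2.08×10⁻¹² F.
C = C₁ + C₂ = 1.01×10⁻¹¹ F.
Q = CV = 1.01×10⁻¹¹ × 27.4 = 2.76×10⁻¹⁰ C.

276 pC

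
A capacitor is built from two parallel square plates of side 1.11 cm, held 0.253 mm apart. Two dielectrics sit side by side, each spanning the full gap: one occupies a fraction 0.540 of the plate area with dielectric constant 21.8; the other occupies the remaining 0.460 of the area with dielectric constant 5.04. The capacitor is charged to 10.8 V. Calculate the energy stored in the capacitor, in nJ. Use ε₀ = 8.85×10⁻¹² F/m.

A = (1.11 cm)² = 1.23×10⁻⁴ m².
Side-by-side slabs ⇒ two capacitors in parallel, each spanning the full gap.
C₁ = κ₁ε₀A₁/d = 21.8 × 8.85×10⁻¹² × 6.65×10⁻⁵ / 2.53×10⁻⁴ = 5.07×10⁻¹¹ F.
C₂ = κ₂ε₀A₂/d = 5.04 × 8.85×10⁻¹² × 5.67×10⁻⁵ / 2.53×10⁻⁴ = 9.99×10⁻¹² F.
C = C₁ + C₂ = 6.07×10⁻¹¹ F.
U = ½CV² = ½ × 6.07×10⁻¹¹ × (10.8)² = 3.54×10⁻⁹ J.

U ≈ 3.54 nJ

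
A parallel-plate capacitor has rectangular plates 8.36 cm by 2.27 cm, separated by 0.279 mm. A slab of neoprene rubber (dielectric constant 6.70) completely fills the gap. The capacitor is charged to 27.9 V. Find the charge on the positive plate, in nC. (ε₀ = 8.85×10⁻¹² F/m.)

Q ≈ 11.3 nC

A = 8.36 × 2.27 cm² = 1.90×10⁻³ m².
C = κε₀A/d = 6.70 × 8.85×10⁻¹² × 1.90×10⁻³ / 2.79×10⁻⁴ = 4.03×10⁻¹⁰ F.
Q = CV = 4.03×10⁻¹⁰ × 27.9 = 1.13×10⁻⁸ C.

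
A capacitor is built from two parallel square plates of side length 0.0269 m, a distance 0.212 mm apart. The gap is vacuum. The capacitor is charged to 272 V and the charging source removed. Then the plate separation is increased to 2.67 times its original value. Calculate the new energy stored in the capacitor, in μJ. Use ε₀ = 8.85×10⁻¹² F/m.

2.98 μJ

A = (0.0269 m)² = 7.24×10⁻⁴ m².
Initially C₁ = ε₀A/d = 8.85×10⁻¹² × 7.24×10⁻⁴ / 2.12×10⁻⁴ = 3.02×10⁻¹¹ F.
U₁ = 1.12×10⁻⁶ J.
Isolated ⇒ Q is held fixed. C₂ = 0.375 C₁ and U = Q²/(2C), so U₂/U₁ = C₁/C₂ = 2.67.
U₂ = 2.67 × 1.12×10⁻⁶ = 2.98×10⁻⁶ J.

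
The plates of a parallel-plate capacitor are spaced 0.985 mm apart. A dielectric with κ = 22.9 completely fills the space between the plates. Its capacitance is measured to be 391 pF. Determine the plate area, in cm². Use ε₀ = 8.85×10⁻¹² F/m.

A = Cd/(κε₀) = 3.91×10⁻¹⁰ × 9.85×10⁻⁴ / (22.9 × 8.85×10⁻¹²) = 1.90×10⁻³ m².

19.0 cm²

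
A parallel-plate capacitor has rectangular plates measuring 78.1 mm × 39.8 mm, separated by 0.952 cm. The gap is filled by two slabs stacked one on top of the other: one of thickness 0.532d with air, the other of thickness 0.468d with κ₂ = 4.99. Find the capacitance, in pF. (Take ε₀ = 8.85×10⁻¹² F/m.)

C ≈ 4.62 pF

A = 78.1 × 39.8 mm² = 3.11×10⁻³ m².
Stacked slabs ⇒ two capacitors in series, each with the full plate area.
C₁ = κ₁ε₀A/d₁ = 1.00 × 8.85×10⁻¹² × 3.11×10⁻³ / 5.06×10⁻³ = 5.43×10⁻¹² F.
C₂ = κ₂ε₀A/d₂ = 4.99 × 8.85×10⁻¹² × 3.11×10⁻³ / 4.46×10⁻³ = 3.08×10⁻¹¹ F.
C = (1/C₁ + 1/C₂)⁻¹ = 4.62×10⁻¹² F.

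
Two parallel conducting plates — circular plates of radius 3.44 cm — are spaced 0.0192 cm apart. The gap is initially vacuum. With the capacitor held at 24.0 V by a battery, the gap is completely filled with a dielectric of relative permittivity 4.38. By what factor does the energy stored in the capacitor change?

Battery connected ⇒ V is held fixed.
C₂ = 4.38 C₁ and U = ½CV², so U₂/U₁ = C₂/C₁ = 4.38.

4.38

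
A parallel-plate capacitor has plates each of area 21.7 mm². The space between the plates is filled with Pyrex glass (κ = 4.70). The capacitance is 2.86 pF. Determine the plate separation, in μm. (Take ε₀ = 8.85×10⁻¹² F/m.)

316 μm

A = 21.7 mm² = 2.17×10⁻⁵ m².
d = κε₀A/C = 4.70 × 8.85×10⁻¹² × 2.17×10⁻⁵ / 2.86×10⁻¹² = 3.16×10⁻⁴ m.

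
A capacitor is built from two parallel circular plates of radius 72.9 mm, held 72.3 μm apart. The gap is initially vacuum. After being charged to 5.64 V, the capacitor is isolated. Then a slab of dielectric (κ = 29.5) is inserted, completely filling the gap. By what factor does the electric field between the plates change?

Isolated ⇒ Q is held fixed.
V₂ = Q/C₂ = V₁/29.5; E = V/d, so E₂/E₁ = (V₂/V₁)(d₁/d₂) = 0.0339.

E₂/E₁ ≈ 0.0339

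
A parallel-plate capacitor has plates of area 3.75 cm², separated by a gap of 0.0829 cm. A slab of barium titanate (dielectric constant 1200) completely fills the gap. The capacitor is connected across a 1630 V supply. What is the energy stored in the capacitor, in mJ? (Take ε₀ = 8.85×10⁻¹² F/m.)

6.38 mJ

A = 3.75 cm² = 3.75×10⁻⁴ m².
C = κε₀A/d = 1200 × 8.85×10⁻¹² × 3.75×10⁻⁴ / 8.29×10⁻⁴ = 4.80×10⁻⁹ F.
U = ½CV² = ½ × 4.80×10⁻⁹ × (1630)² = 6.38×10⁻³ J.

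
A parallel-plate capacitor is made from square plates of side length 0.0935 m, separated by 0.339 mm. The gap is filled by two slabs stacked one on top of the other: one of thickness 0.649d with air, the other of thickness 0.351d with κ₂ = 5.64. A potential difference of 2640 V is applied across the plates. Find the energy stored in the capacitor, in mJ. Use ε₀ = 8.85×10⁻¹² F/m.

A = (0.0935 m)² = 8.74×10⁻³ m².
Stacked slabs ⇒ two capacitors in series, each with the full plate area.
C₁ = κ₁ε₀A/d₁ = 1.00 × 8.85×10⁻¹² × 8.74×10⁻³ / 2.20×10⁻⁴ = 3.52×10⁻¹⁰ F.
C₂ = κ₂ε₀A/d₂ = 5.64 × 8.85×10⁻¹² × 8.74×10⁻³ / 1.19×10⁻⁴ = 3.67×10⁻⁹ F.
C = (1/C₁ + 1/C₂)⁻¹ = 3.21×10⁻¹⁰ F.
U = ½CV² = ½ × 3.21×10⁻¹⁰ × (2640)² = 1.12×10⁻³ J.

1.12 mJ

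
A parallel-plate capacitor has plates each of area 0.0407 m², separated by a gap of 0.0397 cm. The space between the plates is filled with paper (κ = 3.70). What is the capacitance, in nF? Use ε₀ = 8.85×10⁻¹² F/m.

C = κε₀A/d = 3.70 × 8.85×10⁻¹² × 4.07×10⁻² / 3.97×10⁻⁴ = 3.36×10⁻⁹ F.

C ≈ 3.36 nF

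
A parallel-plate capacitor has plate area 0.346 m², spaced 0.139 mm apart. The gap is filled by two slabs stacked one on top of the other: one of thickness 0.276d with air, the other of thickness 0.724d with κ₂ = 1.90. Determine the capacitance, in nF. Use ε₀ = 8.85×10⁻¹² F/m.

Stacked slabs ⇒ two capacitors in series, each with the full plate area.
C₁ = κ₁ε₀A/d₁ = 1.00 × 8.85×10⁻¹² × 0.346 / 3.84×10⁻⁵ = 7.98×10⁻⁸ F.
C₂ = κ₂ε₀A/d₂ = 1.90 × 8.85×10⁻¹² × 0.346 / 1.01×10⁻⁴ = 5.78×10⁻⁸ F.
C = (1/C₁ + 1/C₂)⁻¹ = 3.35×10⁻⁸ F.

33.5 nF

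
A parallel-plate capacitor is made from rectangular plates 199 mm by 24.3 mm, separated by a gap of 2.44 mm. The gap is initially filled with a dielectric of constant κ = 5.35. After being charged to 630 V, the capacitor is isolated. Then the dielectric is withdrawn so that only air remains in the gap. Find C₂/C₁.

C = κε₀A/d scales with κ, so C₂/C₁ = 1/κ = 1/5.35 = 0.187.

0.187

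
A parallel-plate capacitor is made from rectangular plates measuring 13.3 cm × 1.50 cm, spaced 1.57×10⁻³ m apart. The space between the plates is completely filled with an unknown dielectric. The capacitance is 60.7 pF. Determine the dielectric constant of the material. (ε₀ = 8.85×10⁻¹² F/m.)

κ ≈ 5.40

A = 13.3 × 1.50 cm² = 2.00×10⁻³ m².
κ = Cd/(ε₀A) = 6.07×10⁻¹¹ × 1.57×10⁻³ / (8.85×10⁻¹² × 2.00×10⁻³) = 5.40.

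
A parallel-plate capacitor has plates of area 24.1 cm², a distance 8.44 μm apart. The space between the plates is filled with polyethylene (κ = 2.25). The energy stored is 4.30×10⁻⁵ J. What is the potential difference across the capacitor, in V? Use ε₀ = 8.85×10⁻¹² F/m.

123 V

A = 24.1 cm² = 2.41×10⁻³ m².
C = κε₀A/d = 2.25 × 8.85×10⁻¹² × 2.41×10⁻³ / 8.44×10⁻⁶ = 5.69×10⁻⁹ F.
V = √(2U/C) = √(2 × 4.30×10⁻⁵ / 5.69×10⁻⁹) = 1.23×10² V.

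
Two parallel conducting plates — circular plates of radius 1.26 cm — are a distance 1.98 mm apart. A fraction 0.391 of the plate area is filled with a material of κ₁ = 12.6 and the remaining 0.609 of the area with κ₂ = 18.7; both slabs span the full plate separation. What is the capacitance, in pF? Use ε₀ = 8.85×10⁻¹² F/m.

C ≈ 36.4 pF

A = π(1.26 cm)² = 4.99×10⁻⁴ m².
Side-by-side slabs ⇒ two capacitors in parallel, each spanning the full gap.
C₁ = κ₁ε₀A₁/d = 12.6 × 8.85×10⁻¹² × 1.95×10⁻⁴ / 1.98×10⁻³ = 1.10×10⁻¹¹ F.
C₂ = κ₂ε₀A₂/d = 18.7 × 8.85×10⁻¹² × 3.04×10⁻⁴ / 1.98×10⁻³ = 2.54×10⁻¹¹ F.
C = C₁ + C₂ = 3.64×10⁻¹¹ F.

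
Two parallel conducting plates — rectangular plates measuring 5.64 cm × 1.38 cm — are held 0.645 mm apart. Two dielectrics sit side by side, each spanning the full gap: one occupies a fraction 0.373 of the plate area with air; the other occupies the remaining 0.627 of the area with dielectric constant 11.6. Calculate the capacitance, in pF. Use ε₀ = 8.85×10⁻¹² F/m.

A = 5.64 × 1.38 cm² = 7.78×10⁻⁴ m².
Side-by-side slabs ⇒ two capacitors in parallel, each spanning the full gap.
C₁ = κ₁ε₀A₁/d = 1.00 × 8.85×10⁻¹² × 2.90×10⁻⁴ / 6.45×10⁻⁴ = 3.98×10⁻¹² F.
C₂ = κ₂ε₀A₂/d = 11.6 × 8.85×10⁻¹² × 4.88×10⁻⁴ / 6.45×10⁻⁴ = 7.77×10⁻¹¹ F.
C = C₁ + C₂ = 8.17×10⁻¹¹ F.

C ≈ 81.7 pF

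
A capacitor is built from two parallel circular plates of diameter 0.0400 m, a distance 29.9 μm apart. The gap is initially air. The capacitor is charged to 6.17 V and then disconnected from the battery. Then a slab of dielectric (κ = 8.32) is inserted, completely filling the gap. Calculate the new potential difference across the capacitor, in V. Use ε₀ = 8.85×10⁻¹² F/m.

A = π(0.0400/2 m)² = 1.26×10⁻³ m².
Initially C₁ = ε₀A/d = 8.85×10⁻¹² × 1.26×10⁻³ / 2.99×10⁻⁵ = 3.72×10⁻¹⁰ F.
V₁ = 6.17 V.
Isolated ⇒ Q is held fixed. C₂ = 8.32 C₁ and V = Q/C, so V₂/V₁ = C₁/C₂ = 0.120.
V₂ = 0.120 × 6.17 = 0.742 V.

V ≈ 0.742 V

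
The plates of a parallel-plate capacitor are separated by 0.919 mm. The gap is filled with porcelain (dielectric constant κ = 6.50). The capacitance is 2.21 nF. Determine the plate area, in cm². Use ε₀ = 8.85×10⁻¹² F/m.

353 cm²

A = Cd/(κε₀) = 2.21×10⁻⁹ × 9.19×10⁻⁴ / (6.50 × 8.85×10⁻¹²) = 3.53×10⁻² m².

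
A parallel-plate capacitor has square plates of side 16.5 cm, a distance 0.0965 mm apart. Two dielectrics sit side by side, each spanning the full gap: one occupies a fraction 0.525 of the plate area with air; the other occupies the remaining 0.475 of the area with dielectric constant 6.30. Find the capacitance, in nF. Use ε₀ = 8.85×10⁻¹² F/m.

8.78 nF

A = (16.5 cm)² = 2.72×10⁻² m².
Side-by-side slabs ⇒ two capacitors in parallel, each spanning the full gap.
C₁ = κ₁ε₀A₁/d = 1.00 × 8.85×10⁻¹² × 1.43×10⁻² / 9.65×10⁻⁵ = 1.31×10⁻⁹ F.
C₂ = κ₂ε₀A₂/d = 6.30 × 8.85×10⁻¹² × 1.29×10⁻² / 9.65×10⁻⁵ = 7.47×10⁻⁹ F.
C = C₁ + C₂ = 8.78×10⁻⁹ F.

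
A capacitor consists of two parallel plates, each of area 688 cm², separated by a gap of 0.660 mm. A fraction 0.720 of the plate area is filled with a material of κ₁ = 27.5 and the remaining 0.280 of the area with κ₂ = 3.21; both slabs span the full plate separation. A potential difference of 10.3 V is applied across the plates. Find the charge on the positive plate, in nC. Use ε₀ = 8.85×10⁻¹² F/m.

A = 688 cm² = 6.88×10⁻² m².
Side-by-side slabs ⇒ two capacitors in parallel, each spanning the full gap.
C₁ = κ₁ε₀A₁/d = 27.5 × 8.85×10⁻¹² × 4.95×10⁻² / 6.60×10⁻⁴ = 1.83×10⁻⁸ F.
C₂ = κ₂ε₀A₂/d = 3.21 × 8.85×10⁻¹² × 1.93×10⁻² / 6.60×10⁻⁴ = 8.29×10⁻¹⁰ F.
C = C₁ + C₂ = 1.91×10⁻⁸ F.
Q = CV = 1.91×10⁻⁸ × 10.3 = 1.97×10⁻⁷ C.

Q ≈ 197 nC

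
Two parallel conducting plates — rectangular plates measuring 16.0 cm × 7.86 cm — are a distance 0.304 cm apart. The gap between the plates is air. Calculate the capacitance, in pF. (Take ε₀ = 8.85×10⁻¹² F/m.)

36.6 pF

A = 16.0 × 7.86 cm² = 1.26×10⁻² m².
C = ε₀A/d = 8.85×10⁻¹² × 1.26×10⁻² / 3.04×10⁻³ = 3.66×10⁻¹¹ F.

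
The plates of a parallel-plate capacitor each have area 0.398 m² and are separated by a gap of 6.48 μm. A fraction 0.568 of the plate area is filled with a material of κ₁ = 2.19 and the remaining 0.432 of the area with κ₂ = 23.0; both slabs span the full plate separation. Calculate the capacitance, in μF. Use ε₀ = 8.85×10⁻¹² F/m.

6.08 μF

Side-by-side slabs ⇒ two capacitors in parallel, each spanning the full gap.
C₁ = κ₁ε₀A₁/d = 2.19 × 8.85×10⁻¹² × 0.226 / 6.48×10⁻⁶ = 6.76×10⁻⁷ F.
C₂ = κ₂ε₀A₂/d = 23.0 × 8.85×10⁻¹² × 0.172 / 6.48×10⁻⁶ = 5.40×10⁻⁶ F.
C = C₁ + C₂ = 6.08×10⁻⁶ F.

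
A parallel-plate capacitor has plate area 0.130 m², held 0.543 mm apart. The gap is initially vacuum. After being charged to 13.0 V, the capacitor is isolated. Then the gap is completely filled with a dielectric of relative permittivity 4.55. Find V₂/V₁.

Isolated ⇒ Q is held fixed.
C₂ = 4.55 C₁ and V = Q/C, so V₂/V₁ = C₁/C₂ = 0.220.

0.220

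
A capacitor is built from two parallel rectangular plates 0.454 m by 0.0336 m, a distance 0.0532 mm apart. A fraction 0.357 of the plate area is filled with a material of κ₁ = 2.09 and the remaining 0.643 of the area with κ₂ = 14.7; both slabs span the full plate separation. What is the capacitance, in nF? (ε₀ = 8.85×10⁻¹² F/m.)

25.9 nF

A = 0.454 × 0.0336 m² = 1.53×10⁻² m².
Side-by-side slabs ⇒ two capacitors in parallel, each spanning the full gap.
C₁ = κ₁ε₀A₁/d = 2.09 × 8.85×10⁻¹² × 5.45×10⁻³ / 5.32×10⁻⁵ = 1.89×10⁻⁹ F.
C₂ = κ₂ε₀A₂/d = 14.7 × 8.85×10⁻¹² × 9.81×10⁻³ / 5.32×10⁻⁵ = 2.40×10⁻⁸ F.
C = C₁ + C₂ = 2.59×10⁻⁸ F.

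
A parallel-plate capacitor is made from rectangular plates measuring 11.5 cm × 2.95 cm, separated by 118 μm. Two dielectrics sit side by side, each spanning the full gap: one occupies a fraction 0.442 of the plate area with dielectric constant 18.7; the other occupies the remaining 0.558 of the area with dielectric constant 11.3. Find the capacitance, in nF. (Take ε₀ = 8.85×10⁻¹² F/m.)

C ≈ 3.71 nF

A = 11.5 × 2.95 cm² = 3.39×10⁻³ m².
Side-by-side slabs ⇒ two capacitors in parallel, each spanning the full gap.
C₁ = κ₁ε₀A₁/d = 18.7 × 8.85×10⁻¹² × 1.50×10⁻³ / 1.18×10⁻⁴ = 2.10×10⁻⁹ F.
C₂ = κ₂ε₀A₂/d = 11.3 × 8.85×10⁻¹² × 1.89×10⁻³ / 1.18×10⁻⁴ = 1.60×10⁻⁹ F.
C = C₁ + C₂ = 3.71×10⁻⁹ F.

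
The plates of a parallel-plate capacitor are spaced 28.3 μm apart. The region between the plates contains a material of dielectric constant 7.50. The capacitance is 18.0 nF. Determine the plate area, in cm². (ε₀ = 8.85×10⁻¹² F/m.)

A = Cd/(κε₀) = 1.80×10⁻⁸ × 2.83×10⁻⁵ / (7.50 × 8.85×10⁻¹²) = 7.67×10⁻³ m².

A ≈ 76.7 cm²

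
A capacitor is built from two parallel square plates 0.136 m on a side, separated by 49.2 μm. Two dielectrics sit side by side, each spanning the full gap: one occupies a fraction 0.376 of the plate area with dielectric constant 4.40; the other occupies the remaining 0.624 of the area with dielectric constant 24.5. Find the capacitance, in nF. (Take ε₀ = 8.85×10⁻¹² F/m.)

C ≈ 56.4 nF

A = (0.136 m)² = 1.85×10⁻² m².
Side-by-side slabs ⇒ two capacitors in parallel, each spanning the full gap.
C₁ = κ₁ε₀A₁/d = 4.40 × 8.85×10⁻¹² × 6.95×10⁻³ / 4.92×10⁻⁵ = 5.50×10⁻⁹ F.
C₂ = κ₂ε₀A₂/d = 24.5 × 8.85×10⁻¹² × 1.15×10⁻² / 4.92×10⁻⁵ = 5.09×10⁻⁸ F.
C = C₁ + C₂ = 5.64×10⁻⁸ F.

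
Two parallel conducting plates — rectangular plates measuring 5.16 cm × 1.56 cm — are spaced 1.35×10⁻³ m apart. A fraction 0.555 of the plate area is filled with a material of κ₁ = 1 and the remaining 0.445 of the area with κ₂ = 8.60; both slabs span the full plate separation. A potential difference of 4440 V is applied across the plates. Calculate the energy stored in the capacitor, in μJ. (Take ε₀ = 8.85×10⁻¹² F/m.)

228 μJ

A = 5.16 × 1.56 cm² = 8.05×10⁻⁴ m².
Side-by-side slabs ⇒ two capacitors in parallel, each spanning the full gap.
C₁ = κ₁ε₀A₁/d = 1.00 × 8.85×10⁻¹² × 4.47×10⁻⁴ / 1.35×10⁻³ = 2.93×10⁻¹² F.
C₂ = κ₂ε₀A₂/d = 8.60 × 8.85×10⁻¹² × 3.58×10⁻⁴ / 1.35×10⁻³ = 2.02×10⁻¹¹ F.
C = C₁ + C₂ = 2.31×10⁻¹¹ F.
U = ½CV² = ½ × 2.31×10⁻¹¹ × (4440)² = 2.28×10⁻⁴ J.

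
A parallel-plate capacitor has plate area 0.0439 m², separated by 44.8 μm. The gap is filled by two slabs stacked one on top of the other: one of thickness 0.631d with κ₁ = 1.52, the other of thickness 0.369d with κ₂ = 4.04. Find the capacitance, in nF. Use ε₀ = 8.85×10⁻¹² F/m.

Stacked slabs ⇒ two capacitors in series, each with the full plate area.
C₁ = κ₁ε₀A/d₁ = 1.52 × 8.85×10⁻¹² × 4.39×10⁻² / 2.83×10⁻⁵ = 2.09×10⁻⁸ F.
C₂ = κ₂ε₀A/d₂ = 4.04 × 8.85×10⁻¹² × 4.39×10⁻² / 1.65×10⁻⁵ = 9.49×10⁻⁸ F.
C = (1/C₁ + 1/C₂)⁻¹ = 1.71×10⁻⁸ F.

17.1 nF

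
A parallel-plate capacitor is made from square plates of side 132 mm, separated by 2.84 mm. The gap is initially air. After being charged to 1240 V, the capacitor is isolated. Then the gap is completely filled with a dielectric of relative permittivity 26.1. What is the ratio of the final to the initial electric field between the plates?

E₂/E₁ ≈ 0.0383

Isolated ⇒ Q is held fixed.
V₂ = Q/C₂ = V₁/26.1; E = V/d, so E₂/E₁ = (V₂/V₁)(d₁/d₂) = 0.0383.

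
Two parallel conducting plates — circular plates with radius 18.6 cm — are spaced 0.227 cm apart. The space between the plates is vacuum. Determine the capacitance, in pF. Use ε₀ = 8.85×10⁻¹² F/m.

C ≈ 424 pF

A = π(18.6 cm)² = 0.109 m².
C = ε₀A/d = 8.85×10⁻¹² × 0.109 / 2.27×10⁻³ = 4.24×10⁻¹⁰ F.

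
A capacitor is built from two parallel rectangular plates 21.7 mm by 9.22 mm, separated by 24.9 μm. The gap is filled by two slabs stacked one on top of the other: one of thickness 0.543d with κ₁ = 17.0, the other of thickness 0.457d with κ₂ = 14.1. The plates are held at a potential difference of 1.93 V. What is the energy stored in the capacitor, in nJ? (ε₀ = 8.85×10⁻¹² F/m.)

U ≈ 2.06 nJ

A = 21.7 × 9.22 mm² = 2.00×10⁻⁴ m².
Stacked slabs ⇒ two capacitors in series, each with the full plate area.
C₁ = κ₁ε₀A/d₁ = 17.0 × 8.85×10⁻¹² × 2.00×10⁻⁴ / 1.35×10⁻⁵ = 2.23×10⁻⁹ F.
C₂ = κ₂ε₀A/d₂ = 14.1 × 8.85×10⁻¹² × 2.00×10⁻⁴ / 1.14×10⁻⁵ = 2.19×10⁻⁹ F.
C = (1/C₁ + 1/C₂)⁻¹ = 1.11×10⁻⁹ F.
U = ½CV² = ½ × 1.11×10⁻⁹ × (1.93)² = 2.06×10⁻⁹ J.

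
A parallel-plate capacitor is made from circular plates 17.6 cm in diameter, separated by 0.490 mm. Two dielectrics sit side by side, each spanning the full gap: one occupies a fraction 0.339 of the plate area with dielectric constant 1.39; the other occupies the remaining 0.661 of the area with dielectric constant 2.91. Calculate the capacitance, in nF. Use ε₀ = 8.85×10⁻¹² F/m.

C ≈ 1.05 nF

A = π(17.6/2 cm)² = 2.43×10⁻² m².
Side-by-side slabs ⇒ two capacitors in parallel, each spanning the full gap.
C₁ = κ₁ε₀A₁/d = 1.39 × 8.85×10⁻¹² × 8.25×10⁻³ / 4.90×10⁻⁴ = 2.07×10⁻¹⁰ F.
C₂ = κ₂ε₀A₂/d = 2.91 × 8.85×10⁻¹² × 1.61×10⁻² / 4.90×10⁻⁴ = 8.45×10⁻¹⁰ F.
C = C₁ + C₂ = 1.05×10⁻⁹ F.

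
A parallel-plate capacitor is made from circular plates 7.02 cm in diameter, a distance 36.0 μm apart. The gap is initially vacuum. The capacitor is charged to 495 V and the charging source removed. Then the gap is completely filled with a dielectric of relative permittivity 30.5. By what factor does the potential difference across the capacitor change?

Isolated ⇒ Q is held fixed.
C₂ = 30.5 C₁ and V = Q/C, so V₂/V₁ = C₁/C₂ = 0.0328.

V₂/V₁ ≈ 0.0328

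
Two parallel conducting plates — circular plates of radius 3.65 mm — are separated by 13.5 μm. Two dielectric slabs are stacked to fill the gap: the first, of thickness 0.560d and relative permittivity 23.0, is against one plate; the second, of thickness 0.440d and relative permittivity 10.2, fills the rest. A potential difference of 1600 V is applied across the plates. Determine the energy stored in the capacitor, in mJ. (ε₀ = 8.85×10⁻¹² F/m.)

A = π(3.65 mm)² = 4.19×10⁻⁵ m².
Stacked slabs ⇒ two capacitors in series, each with the full plate area.
C₁ = κ₁ε₀A/d₁ = 23.0 × 8.85×10⁻¹² × 4.19×10⁻⁵ / 7.56×10⁻⁶ = 1.13×10⁻⁹ F.
C₂ = κ₂ε₀A/d₂ = 10.2 × 8.85×10⁻¹² × 4.19×10⁻⁵ / 5.94×10⁻⁶ = 6.36×10⁻¹⁰ F.
C = (1/C₁ + 1/C₂)⁻¹ = 4.07×10⁻¹⁰ F.
U = ½CV² = ½ × 4.07×10⁻¹⁰ × (1600)² = 5.20×10⁻⁴ J.

0.520 mJ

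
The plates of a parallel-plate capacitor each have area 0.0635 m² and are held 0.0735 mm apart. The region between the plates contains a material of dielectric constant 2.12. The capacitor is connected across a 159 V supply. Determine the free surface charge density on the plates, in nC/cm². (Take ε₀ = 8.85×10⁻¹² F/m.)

C = κε₀A/d = 2.12 × 8.85×10⁻¹² × 6.35×10⁻² / 7.35×10⁻⁵ = 1.62×10⁻⁸ F.
σ = Q/A = CV/A = 1.62×10⁻⁸ × 159 / 6.35×10⁻² = 4.06×10⁻⁵ C/m².

4.06 nC/cm²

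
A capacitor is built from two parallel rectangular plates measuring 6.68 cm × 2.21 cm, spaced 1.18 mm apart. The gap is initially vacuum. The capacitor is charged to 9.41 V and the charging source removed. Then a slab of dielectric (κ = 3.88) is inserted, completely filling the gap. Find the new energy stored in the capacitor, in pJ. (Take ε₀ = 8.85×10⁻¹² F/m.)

U ≈ 126 pJ

A = 6.68 × 2.21 cm² = 1.48×10⁻³ m².
Initially C₁ = ε₀A/d = 8.85×10⁻¹² × 1.48×10⁻³ / 1.18×10⁻³ = 1.11×10⁻¹¹ F.
U₁ = 4.90×10⁻¹⁰ J.
Isolated ⇒ Q is held fixed. C₂ = 3.88 C₁ and U = Q²/(2C), so U₂/U₁ = C₁/C₂ = 0.258.
U₂ = 0.258 × 4.90×10⁻¹⁰ = 1.26×10⁻¹⁰ J.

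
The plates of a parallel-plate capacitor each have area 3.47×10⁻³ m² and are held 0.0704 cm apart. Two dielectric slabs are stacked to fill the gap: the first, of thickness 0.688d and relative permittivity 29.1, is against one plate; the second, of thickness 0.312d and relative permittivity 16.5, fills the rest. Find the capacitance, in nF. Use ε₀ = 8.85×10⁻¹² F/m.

Stacked slabs ⇒ two capacitors in series, each with the full plate area.
C₁ = κ₁ε₀A/d₁ = 29.1 × 8.85×10⁻¹² × 3.47×10⁻³ / 4.84×10⁻⁴ = 1.85×10⁻⁹ F.
C₂ = κ₂ε₀A/d₂ = 16.5 × 8.85×10⁻¹² × 3.47×10⁻³ / 2.20×10⁻⁴ = 2.31×10⁻⁹ F.
C = (1/C₁ + 1/C₂)⁻¹ = 1.03×10⁻⁹ F.

1.03 nF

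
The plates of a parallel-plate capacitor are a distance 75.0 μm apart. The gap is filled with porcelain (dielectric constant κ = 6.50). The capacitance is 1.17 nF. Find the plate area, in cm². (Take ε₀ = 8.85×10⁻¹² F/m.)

A ≈ 15.3 cm²

A = Cd/(κε₀) = 1.17×10⁻⁹ × 7.50×10⁻⁵ / (6.50 × 8.85×10⁻¹²) = 1.53×10⁻³ m².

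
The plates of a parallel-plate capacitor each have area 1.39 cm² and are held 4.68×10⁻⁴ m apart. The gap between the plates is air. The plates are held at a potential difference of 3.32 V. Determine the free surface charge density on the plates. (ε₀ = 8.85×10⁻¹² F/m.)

A = 1.39 cm² = 1.39×10⁻⁴ m².
C = ε₀A/d = 8.85×10⁻¹² × 1.39×10⁻⁴ / 4.68×10⁻⁴ = 2.63×10⁻¹² F.
σ = Q/A = CV/A = 2.63×10⁻¹² × 3.32 / 1.39×10⁻⁴ = 6.28×10⁻⁸ C/m².

σ ≈ 62.8 nC/m²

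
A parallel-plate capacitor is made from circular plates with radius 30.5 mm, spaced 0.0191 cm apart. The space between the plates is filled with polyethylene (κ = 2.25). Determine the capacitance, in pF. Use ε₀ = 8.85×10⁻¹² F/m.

305 pF

A = π(30.5 mm)² = 2.92×10⁻³ m².
C = κε₀A/d = 2.25 × 8.85×10⁻¹² × 2.92×10⁻³ / 1.91×10⁻⁴ = 3.05×10⁻¹⁰ F.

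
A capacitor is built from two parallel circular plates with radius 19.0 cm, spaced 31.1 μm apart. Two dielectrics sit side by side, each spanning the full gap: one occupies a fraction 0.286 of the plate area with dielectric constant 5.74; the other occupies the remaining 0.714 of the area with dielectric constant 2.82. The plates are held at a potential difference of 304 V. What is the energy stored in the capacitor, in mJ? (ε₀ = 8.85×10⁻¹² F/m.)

A = π(19.0 cm)² = 0.113 m².
Side-by-side slabs ⇒ two capacitors in parallel, each spanning the full gap.
C₁ = κ₁ε₀A₁/d = 5.74 × 8.85×10⁻¹² × 3.24×10⁻² / 3.11×10⁻⁵ = 5.30×10⁻⁸ F.
C₂ = κ₂ε₀A₂/d = 2.82 × 8.85×10⁻¹² × 8.10×10⁻² / 3.11×10⁻⁵ = 6.50×10⁻⁸ F.
C = C₁ + C₂ = 1.18×10⁻⁷ F.
U = ½CV² = ½ × 1.18×10⁻⁷ × (304)² = 5.45×10⁻³ J.

U ≈ 5.45 mJ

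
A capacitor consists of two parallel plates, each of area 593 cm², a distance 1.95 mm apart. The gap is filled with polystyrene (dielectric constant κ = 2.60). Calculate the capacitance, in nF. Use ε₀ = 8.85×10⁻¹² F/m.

C ≈ 0.700 nF

A = 593 cm² = 5.93×10⁻² m².
C = κε₀A/d = 2.60 × 8.85×10⁻¹² × 5.93×10⁻² / 1.95×10⁻³ = 7.00×10⁻¹⁰ F.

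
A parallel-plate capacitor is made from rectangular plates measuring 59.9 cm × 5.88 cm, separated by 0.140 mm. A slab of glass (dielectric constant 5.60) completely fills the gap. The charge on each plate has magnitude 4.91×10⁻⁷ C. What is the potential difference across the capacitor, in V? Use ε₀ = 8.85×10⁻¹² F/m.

A = 59.9 × 5.88 cm² = 3.52×10⁻² m².
C = κε₀A/d = 5.60 × 8.85×10⁻¹² × 3.52×10⁻² / 1.40×10⁻⁴ = 1.25×10⁻⁸ F.
V = Q/C = 4.91×10⁻⁷ / 1.25×10⁻⁸ = 39.4 V.

39.4 V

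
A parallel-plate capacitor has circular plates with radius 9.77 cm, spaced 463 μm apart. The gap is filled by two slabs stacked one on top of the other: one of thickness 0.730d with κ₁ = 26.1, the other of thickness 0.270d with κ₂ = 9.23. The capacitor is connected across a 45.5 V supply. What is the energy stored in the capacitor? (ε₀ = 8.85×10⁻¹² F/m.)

A = π(9.77 cm)² = 3.00×10⁻² m².
Stacked slabs ⇒ two capacitors in series, each with the full plate area.
C₁ = κ₁ε₀A/d₁ = 26.1 × 8.85×10⁻¹² × 3.00×10⁻² / 3.38×10⁻⁴ = 2.05×10⁻⁸ F.
C₂ = κ₂ε₀A/d₂ = 9.23 × 8.85×10⁻¹² × 3.00×10⁻² / 1.25×10⁻⁴ = 1.96×10⁻⁸ F.
C = (1/C₁ + 1/C₂)⁻¹ = 1.00×10⁻⁸ F.
U = ½CV² = ½ × 1.00×10⁻⁸ × (45.5)² = 1.04×10⁻⁵ J.

10.4 μJ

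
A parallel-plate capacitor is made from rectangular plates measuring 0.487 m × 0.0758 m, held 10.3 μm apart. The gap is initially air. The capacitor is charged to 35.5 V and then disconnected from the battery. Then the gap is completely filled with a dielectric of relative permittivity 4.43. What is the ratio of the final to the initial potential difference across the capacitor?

Isolated ⇒ Q is held fixed.
C₂ = 4.43 C₁ and V = Q/C, so V₂/V₁ = C₁/C₂ = 0.226.

V₂/V₁ ≈ 0.226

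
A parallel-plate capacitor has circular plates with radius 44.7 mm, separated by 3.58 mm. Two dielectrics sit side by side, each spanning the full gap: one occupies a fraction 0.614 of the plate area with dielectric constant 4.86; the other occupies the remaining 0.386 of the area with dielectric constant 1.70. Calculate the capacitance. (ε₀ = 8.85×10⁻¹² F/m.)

C ≈ 56.5 pF

A = π(44.7 mm)² = 6.28×10⁻³ m².
Side-by-side slabs ⇒ two capacitors in parallel, each spanning the full gap.
C₁ = κ₁ε₀A₁/d = 4.86 × 8.85×10⁻¹² × 3.85×10⁻³ / 3.58×10⁻³ = 4.63×10⁻¹¹ F.
C₂ = κ₂ε₀A₂/d = 1.70 × 8.85×10⁻¹² × 2.42×10⁻³ / 3.58×10⁻³ = 1.02×10⁻¹¹ F.
C = C₁ + C₂ = 5.65×10⁻¹¹ F.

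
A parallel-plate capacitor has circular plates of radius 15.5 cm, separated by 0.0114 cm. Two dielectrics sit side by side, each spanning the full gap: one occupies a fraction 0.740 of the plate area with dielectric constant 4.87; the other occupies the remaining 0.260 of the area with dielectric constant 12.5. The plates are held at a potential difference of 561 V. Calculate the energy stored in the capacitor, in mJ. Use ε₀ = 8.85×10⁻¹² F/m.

6.32 mJ

A = π(15.5 cm)² = 7.55×10⁻² m².
Side-by-side slabs ⇒ two capacitors in parallel, each spanning the full gap.
C₁ = κ₁ε₀A₁/d = 4.87 × 8.85×10⁻¹² × 5.59×10⁻² / 1.14×10⁻⁴ = 2.11×10⁻⁸ F.
C₂ = κ₂ε₀A₂/d = 12.5 × 8.85×10⁻¹² × 1.96×10⁻² / 1.14×10⁻⁴ = 1.90×10⁻⁸ F.
C = C₁ + C₂ = 4.02×10⁻⁸ F.
U = ½CV² = ½ × 4.02×10⁻⁸ × (561)² = 6.32×10⁻³ J.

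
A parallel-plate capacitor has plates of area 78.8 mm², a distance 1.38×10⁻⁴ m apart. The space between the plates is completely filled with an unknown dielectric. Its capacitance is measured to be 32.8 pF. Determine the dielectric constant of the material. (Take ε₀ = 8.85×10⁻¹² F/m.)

κ ≈ 6.49

A = 78.8 mm² = 7.88×10⁻⁵ m².
κ = Cd/(ε₀A) = 3.28×10⁻¹¹ × 1.38×10⁻⁴ / (8.85×10⁻¹² × 7.88×10⁻⁵) = 6.49.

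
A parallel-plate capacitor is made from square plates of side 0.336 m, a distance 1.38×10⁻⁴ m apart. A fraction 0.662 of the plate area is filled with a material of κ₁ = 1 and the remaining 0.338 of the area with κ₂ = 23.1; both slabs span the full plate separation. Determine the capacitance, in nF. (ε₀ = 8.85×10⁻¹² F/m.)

A = (0.336 m)² = 0.113 m².
Side-by-side slabs ⇒ two capacitors in parallel, each spanning the full gap.
C₁ = κ₁ε₀A₁/d = 1.00 × 8.85×10⁻¹² × 7.47×10⁻² / 1.38×10⁻⁴ = 4.79×10⁻⁹ F.
C₂ = κ₂ε₀A₂/d = 23.1 × 8.85×10⁻¹² × 3.82×10⁻² / 1.38×10⁻⁴ = 5.65×10⁻⁸ F.
C = C₁ + C₂ = 6.13×10⁻⁸ F.

61.3 nF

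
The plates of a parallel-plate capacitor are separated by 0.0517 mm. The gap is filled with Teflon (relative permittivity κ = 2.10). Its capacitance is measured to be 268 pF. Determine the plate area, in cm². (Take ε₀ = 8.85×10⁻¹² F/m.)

7.46 cm²

A = Cd/(κε₀) = 2.68×10⁻¹⁰ × 5.17×10⁻⁵ / (2.10 × 8.85×10⁻¹²) = 7.46×10⁻⁴ m².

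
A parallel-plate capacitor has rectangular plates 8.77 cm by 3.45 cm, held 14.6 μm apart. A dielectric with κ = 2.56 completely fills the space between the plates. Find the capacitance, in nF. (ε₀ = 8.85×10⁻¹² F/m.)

C ≈ 4.70 nF

A = 8.77 × 3.45 cm² = 3.03×10⁻³ m².
C = κε₀A/d = 2.56 × 8.85×10⁻¹² × 3.03×10⁻³ / 1.46×10⁻⁵ = 4.70×10⁻⁹ F.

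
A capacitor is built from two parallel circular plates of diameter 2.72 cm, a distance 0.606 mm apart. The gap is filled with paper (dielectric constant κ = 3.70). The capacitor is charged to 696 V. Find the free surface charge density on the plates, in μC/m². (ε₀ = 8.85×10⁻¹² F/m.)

σ ≈ 37.6 μC/m²

A = π(2.72/2 cm)² = 5.81×10⁻⁴ m².
C = κε₀A/d = 3.70 × 8.85×10⁻¹² × 5.81×10⁻⁴ / 6.06×10⁻⁴ = 3.14×10⁻¹¹ F.
σ = Q/A = CV/A = 3.14×10⁻¹¹ × 696 / 5.81×10⁻⁴ = 3.76×10⁻⁵ C/m².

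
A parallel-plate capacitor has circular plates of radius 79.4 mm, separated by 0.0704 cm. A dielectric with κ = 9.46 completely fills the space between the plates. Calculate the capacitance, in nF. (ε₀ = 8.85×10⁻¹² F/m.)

A = π(79.4 mm)² = 1.98×10⁻² m².
C = κε₀A/d = 9.46 × 8.85×10⁻¹² × 1.98×10⁻² / 7.04×10⁻⁴ = 2.36×10⁻⁹ F.

2.36 nF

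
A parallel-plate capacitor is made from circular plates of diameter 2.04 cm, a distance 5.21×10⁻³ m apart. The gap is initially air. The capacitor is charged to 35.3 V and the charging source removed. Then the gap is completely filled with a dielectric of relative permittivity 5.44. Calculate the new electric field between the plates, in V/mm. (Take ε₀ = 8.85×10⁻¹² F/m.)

A = π(2.04/2 cm)² = 3.27×10⁻⁴ m².
Initially C₁ = ε₀A/d = 8.85×10⁻¹² × 3.27×10⁻⁴ / 5.21×10⁻³ = 5.55×10⁻¹³ F.
E₁ = 6.78×10³ V/m.
Isolated ⇒ Q is held fixed. V₂ = Q/C₂ = V₁/5.44; E = V/d, so E₂/E₁ = (V₂/V₁)(d₁/d₂) = 0.184.
E₂ = 0.184 × 6.78×10³ = 1.25×10³ V/m.

1.25 V/mm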